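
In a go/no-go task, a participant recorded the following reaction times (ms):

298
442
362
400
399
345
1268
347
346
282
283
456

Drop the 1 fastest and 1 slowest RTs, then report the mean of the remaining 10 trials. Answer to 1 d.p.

367.8 ms

Sorted: 282, 283, 298, 345, 346, 347, 362, 399, 400, 442, 456, 1268
Drop lowest 1 (282) and highest 1 (1268)
Remaining (n=10): Σ = 3678, mean = 3678/10 = 367.800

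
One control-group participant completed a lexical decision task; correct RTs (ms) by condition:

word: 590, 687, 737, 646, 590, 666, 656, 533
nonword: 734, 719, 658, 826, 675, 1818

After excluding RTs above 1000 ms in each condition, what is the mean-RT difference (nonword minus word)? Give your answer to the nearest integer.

84 ms

nonword: exclude 1818
M(word) = 5105/8 = 638.125
M(nonword) = 3612/5 = 722.400
Difference = 722.400 − 638.125 = 84.275 ms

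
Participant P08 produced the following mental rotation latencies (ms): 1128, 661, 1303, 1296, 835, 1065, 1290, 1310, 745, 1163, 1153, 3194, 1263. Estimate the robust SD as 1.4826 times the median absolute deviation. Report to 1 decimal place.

Sorted: 661, 745, 835, 1065, 1128, 1153, 1163, 1263, 1290, 1296, 1303, 1310, 3194 → median = 1163
|x − 1163| sorted: 0, 10, 35, 98, 100, 127, 133, 140, 147, 328, 418, 502, 2031 → MAD = 133
Robust SD ≈ 1.4826 × 133 = 197.186

197.2 ms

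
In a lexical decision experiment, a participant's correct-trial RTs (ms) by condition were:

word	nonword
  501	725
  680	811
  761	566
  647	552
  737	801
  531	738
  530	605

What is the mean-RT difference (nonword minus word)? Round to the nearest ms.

59 ms

M(word) = 4387/7 = 626.714
M(nonword) = 4798/7 = 685.429
Difference = 685.429 − 626.714 = 58.714 ms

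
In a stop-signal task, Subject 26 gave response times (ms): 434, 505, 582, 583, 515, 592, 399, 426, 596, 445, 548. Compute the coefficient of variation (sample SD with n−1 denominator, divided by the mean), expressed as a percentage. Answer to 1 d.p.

14.6%

n = 11, Σ = 5625, M = 511.3636
Σ(x−M)² = 55484.545; s = √(55484.545/10) = 74.4879
CV = 74.4879 / 511.3636 = 0.14567 = 14.567%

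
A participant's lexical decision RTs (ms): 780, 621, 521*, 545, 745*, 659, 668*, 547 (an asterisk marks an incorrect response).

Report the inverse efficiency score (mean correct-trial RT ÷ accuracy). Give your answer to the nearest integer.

1009 ms

Correct trials (n=5): 780, 621, 545, 659, 547
Mean correct RT = 3152/5 = 630.4000 ms
Proportion correct = 5/8
IES = 630.4000 / (5/8) = 1008.640 ms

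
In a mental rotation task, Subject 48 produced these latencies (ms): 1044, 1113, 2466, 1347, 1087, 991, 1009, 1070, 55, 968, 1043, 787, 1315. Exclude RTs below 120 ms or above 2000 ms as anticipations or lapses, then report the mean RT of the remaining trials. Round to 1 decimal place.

Excluded: 55, 2466
Retained (n=11): Σ = 11774
Mean = 11774/11 = 1070.3636

1070.4 ms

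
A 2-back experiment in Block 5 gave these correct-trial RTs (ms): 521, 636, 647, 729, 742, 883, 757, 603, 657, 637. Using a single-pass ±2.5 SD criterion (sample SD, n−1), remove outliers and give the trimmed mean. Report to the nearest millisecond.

681 ms

n = 10, ΣRT = 6812, M = 681.200
Σ(x−M)² = 89981.60; s = √(89981.60/9) = 99.990
Cutoffs: 681.200 ± 2.5·99.990 → [431.2, 931.2]
No RTs fall outside the cutoffs; all 10 retained. Mean = 6812/10 = 681.200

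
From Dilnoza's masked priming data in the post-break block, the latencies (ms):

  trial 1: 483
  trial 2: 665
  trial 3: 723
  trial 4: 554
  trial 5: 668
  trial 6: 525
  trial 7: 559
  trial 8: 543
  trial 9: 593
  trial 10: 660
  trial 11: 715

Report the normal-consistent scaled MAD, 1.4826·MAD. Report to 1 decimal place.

100.8 ms

Sorted: 483, 525, 543, 554, 559, 593, 660, 665, 668, 715, 723 → median = 593
|x − 593| sorted: 0, 34, 39, 50, 67, 68, 72, 75, 110, 122, 130 → MAD = 68
Robust SD ≈ 1.4826 × 68 = 100.817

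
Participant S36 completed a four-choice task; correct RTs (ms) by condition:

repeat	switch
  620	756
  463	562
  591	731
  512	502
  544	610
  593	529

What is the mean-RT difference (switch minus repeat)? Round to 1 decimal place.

M(repeat) = 3323/6 = 553.833
M(switch) = 3690/6 = 615.000
Difference = 615.000 − 553.833 = 61.167 ms

61.2 ms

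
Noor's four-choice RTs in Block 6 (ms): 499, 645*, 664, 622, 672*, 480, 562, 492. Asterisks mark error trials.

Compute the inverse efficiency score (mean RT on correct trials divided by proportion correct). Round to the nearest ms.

Correct trials (n=6): 499, 664, 622, 480, 562, 492
Mean correct RT = 3319/6 = 553.1667 ms
Proportion correct = 6/8
IES = 553.1667 / (6/8) = 737.556 ms

738 ms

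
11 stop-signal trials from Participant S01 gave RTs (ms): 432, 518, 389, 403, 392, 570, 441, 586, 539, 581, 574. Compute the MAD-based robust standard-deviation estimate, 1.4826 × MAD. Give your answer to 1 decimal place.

Sorted: 389, 392, 403, 432, 441, 518, 539, 570, 574, 581, 586 → median = 518
|x − 518| sorted: 0, 21, 52, 56, 63, 68, 77, 86, 115, 126, 129 → MAD = 68
Robust SD ≈ 1.4826 × 68 = 100.817

100.8 ms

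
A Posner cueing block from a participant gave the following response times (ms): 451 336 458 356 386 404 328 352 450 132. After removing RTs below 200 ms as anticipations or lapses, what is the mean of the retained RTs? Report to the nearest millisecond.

391 ms

Excluded: 132
Retained (n=9): Σ = 3521
Mean = 3521/9 = 391.2222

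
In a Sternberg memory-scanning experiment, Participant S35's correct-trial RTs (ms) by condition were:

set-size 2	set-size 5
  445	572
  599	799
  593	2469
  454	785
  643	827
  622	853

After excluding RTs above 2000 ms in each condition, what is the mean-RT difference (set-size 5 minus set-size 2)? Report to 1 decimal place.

set-size 5: exclude 2469
M(set-size 2) = 3356/6 = 559.333
M(set-size 5) = 3836/5 = 767.200
Difference = 767.200 − 559.333 = 207.867 ms

207.9 ms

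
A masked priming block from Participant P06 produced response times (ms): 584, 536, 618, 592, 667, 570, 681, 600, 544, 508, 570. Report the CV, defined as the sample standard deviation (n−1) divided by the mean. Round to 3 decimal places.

0.089

n = 11, Σ = 6470, M = 588.1818
Σ(x−M)² = 27653.636; s = √(27653.636/10) = 52.5867
CV = 52.5867 / 588.1818 = 0.08941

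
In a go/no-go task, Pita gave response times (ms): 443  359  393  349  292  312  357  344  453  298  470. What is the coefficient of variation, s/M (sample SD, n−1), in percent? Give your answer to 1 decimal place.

16.8%

n = 11, Σ = 4070, M = 370.0000
Σ(x−M)² = 38786.000; s = √(38786.000/10) = 62.2784
CV = 62.2784 / 370.0000 = 0.16832 = 16.832%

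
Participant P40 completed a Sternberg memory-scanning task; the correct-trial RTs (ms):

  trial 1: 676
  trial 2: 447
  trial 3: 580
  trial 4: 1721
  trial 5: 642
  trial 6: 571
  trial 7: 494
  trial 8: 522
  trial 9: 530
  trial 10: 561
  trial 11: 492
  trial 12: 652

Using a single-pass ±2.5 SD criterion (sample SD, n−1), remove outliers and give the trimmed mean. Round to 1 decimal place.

n = 12, ΣRT = 7888, M = 657.333
Σ(x−M)² = 1287494.67; s = √(1287494.67/11) = 342.118
Cutoffs: 657.333 ± 2.5·342.118 → [-198.0, 1512.6]
Outside: 1721 → excluded.
Retained (n=11): Σ = 6167, mean = 6167/11 = 560.636

560.6 ms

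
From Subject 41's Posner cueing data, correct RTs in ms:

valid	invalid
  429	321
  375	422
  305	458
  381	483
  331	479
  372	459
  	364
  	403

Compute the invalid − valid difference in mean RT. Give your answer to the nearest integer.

58 ms

M(valid) = 2193/6 = 365.500
M(invalid) = 3389/8 = 423.625
Difference = 423.625 − 365.500 = 58.125 ms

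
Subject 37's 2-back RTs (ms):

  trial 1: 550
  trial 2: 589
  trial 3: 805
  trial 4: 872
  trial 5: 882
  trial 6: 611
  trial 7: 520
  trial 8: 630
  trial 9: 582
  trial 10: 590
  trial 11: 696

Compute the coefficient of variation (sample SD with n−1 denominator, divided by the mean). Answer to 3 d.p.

n = 11, Σ = 7327, M = 666.0909
Σ(x−M)² = 167166.909; s = √(167166.909/10) = 129.2930
CV = 129.2930 / 666.0909 = 0.19411

0.194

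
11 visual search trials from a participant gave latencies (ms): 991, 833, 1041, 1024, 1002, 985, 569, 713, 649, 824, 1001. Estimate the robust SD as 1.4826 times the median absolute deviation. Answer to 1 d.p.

Sorted: 569, 649, 713, 824, 833, 985, 991, 1001, 1002, 1024, 1041 → median = 985
|x − 985| sorted: 0, 6, 16, 17, 39, 56, 152, 161, 272, 336, 416 → MAD = 56
Robust SD ≈ 1.4826 × 56 = 83.026

83.0 ms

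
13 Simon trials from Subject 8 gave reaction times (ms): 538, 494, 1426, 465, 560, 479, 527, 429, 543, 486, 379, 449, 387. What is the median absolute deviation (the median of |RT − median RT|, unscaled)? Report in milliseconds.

52 ms

Sorted: 379, 387, 429, 449, 465, 479, 486, 494, 527, 538, 543, 560, 1426 → median = 486
|x − 486|: 52, 8, 940, 21, 74, 7, 41, 57, 57, 0, 107, 37, 99
Sorted deviations: 0, 7, 8, 21, 37, 41, 52, 57, 57, 74, 99, 107, 940 → MAD = 52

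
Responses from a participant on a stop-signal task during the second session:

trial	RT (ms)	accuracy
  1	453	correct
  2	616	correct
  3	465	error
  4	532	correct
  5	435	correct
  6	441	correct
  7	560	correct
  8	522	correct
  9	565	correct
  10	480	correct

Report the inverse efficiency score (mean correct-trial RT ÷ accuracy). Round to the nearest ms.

Correct trials (n=9): 453, 616, 532, 435, 441, 560, 522, 565, 480
Mean correct RT = 4604/9 = 511.5556 ms
Proportion correct = 9/10
IES = 511.5556 / (9/10) = 568.395 ms

568 ms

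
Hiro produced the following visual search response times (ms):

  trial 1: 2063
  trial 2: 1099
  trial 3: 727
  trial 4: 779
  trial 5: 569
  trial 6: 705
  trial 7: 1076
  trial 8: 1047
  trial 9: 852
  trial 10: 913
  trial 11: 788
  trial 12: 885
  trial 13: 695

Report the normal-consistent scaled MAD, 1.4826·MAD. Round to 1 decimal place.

217.9 ms

Sorted: 569, 695, 705, 727, 779, 788, 852, 885, 913, 1047, 1076, 1099, 2063 → median = 852
|x − 852| sorted: 0, 33, 61, 64, 73, 125, 147, 157, 195, 224, 247, 283, 1211 → MAD = 147
Robust SD ≈ 1.4826 × 147 = 217.942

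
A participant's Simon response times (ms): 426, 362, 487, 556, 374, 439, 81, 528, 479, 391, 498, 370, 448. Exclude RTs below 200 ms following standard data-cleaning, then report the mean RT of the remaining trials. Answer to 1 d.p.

Excluded: 81
Retained (n=12): Σ = 5358
Mean = 5358/12 = 446.5000

446.5 ms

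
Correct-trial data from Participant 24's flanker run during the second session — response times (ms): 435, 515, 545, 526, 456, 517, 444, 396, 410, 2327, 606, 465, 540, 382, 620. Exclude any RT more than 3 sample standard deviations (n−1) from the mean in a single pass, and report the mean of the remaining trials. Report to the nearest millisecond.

n = 15, ΣRT = 9184, M = 612.267
Σ(x−M)² = 3222684.93; s = √(3222684.93/14) = 479.783
Cutoffs: 612.267 ± 3·479.783 → [-827.1, 2051.6]
Outside: 2327 → excluded.
Retained (n=14): Σ = 6857, mean = 6857/14 = 489.786

490 ms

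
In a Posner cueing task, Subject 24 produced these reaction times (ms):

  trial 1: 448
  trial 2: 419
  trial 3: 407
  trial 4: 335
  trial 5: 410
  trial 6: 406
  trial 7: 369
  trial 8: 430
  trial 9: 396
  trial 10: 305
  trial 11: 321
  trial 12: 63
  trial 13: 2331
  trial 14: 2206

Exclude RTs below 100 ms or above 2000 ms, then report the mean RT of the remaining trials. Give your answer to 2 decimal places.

Excluded: 63, 2206, 2331
Retained (n=11): Σ = 4246
Mean = 4246/11 = 386.0000

386.00 ms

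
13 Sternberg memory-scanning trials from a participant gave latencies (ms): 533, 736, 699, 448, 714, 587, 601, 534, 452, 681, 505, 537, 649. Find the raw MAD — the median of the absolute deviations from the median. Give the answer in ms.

82 ms

Sorted: 448, 452, 505, 533, 534, 537, 587, 601, 649, 681, 699, 714, 736 → median = 587
|x − 587|: 54, 149, 112, 139, 127, 0, 14, 53, 135, 94, 82, 50, 62
Sorted deviations: 0, 14, 50, 53, 54, 62, 82, 94, 112, 127, 135, 139, 149 → MAD = 82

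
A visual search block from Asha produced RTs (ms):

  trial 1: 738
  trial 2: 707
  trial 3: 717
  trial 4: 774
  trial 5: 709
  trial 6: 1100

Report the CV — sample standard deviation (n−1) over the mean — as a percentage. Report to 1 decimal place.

19.4%

n = 6, Σ = 4745, M = 790.8333
Σ(x−M)² = 117834.833; s = √(117834.833/5) = 153.5154
CV = 153.5154 / 790.8333 = 0.19412 = 19.412%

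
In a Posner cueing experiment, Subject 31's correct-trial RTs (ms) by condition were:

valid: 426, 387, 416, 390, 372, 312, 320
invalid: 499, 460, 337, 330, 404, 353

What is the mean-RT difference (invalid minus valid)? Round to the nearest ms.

22 ms

M(valid) = 2623/7 = 374.714
M(invalid) = 2383/6 = 397.167
Difference = 397.167 − 374.714 = 22.452 ms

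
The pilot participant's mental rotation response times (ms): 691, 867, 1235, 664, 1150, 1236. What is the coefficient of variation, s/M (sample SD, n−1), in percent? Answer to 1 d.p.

n = 6, Σ = 5843, M = 973.8333
Σ(x−M)² = 355378.833; s = √(355378.833/5) = 266.6004
CV = 266.6004 / 973.8333 = 0.27376 = 27.376%

27.4%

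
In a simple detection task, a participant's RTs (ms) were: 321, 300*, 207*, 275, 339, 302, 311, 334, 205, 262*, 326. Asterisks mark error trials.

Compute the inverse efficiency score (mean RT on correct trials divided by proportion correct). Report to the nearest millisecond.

415 ms

Correct trials (n=8): 321, 275, 339, 302, 311, 334, 205, 326
Mean correct RT = 2413/8 = 301.6250 ms
Proportion correct = 8/11
IES = 301.6250 / (8/11) = 414.734 ms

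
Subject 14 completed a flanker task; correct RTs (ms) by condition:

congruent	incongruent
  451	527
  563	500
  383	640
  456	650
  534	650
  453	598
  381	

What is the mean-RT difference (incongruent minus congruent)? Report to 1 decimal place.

134.0 ms

M(congruent) = 3221/7 = 460.143
M(incongruent) = 3565/6 = 594.167
Difference = 594.167 − 460.143 = 134.024 ms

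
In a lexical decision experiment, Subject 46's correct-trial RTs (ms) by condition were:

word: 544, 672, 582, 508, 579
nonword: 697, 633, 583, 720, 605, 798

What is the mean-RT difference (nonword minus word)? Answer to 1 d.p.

M(word) = 2885/5 = 577.000
M(nonword) = 4036/6 = 672.667
Difference = 672.667 − 577.000 = 95.667 ms

95.7 ms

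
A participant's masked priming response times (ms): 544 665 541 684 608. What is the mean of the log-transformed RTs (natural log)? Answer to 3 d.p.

ln(RT): 6.2989, 6.4998, 6.2934, 6.5280, 6.4102
Σ ln(RT) = 32.0303
Mean = 32.0303/5 = 6.40606

6.406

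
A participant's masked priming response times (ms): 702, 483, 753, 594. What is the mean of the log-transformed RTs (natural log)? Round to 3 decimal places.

ln(RT): 6.5539, 6.1800, 6.6241, 6.3869
Σ ln(RT) = 25.7449
Mean = 25.7449/4 = 6.43622

6.436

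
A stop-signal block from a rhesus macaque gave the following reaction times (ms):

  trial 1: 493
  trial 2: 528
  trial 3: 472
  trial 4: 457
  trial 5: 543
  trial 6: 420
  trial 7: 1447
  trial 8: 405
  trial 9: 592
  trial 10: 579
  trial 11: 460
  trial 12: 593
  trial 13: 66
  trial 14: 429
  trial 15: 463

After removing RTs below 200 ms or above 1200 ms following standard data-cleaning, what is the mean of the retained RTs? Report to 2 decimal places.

494.92 ms

Excluded: 66, 1447
Retained (n=13): Σ = 6434
Mean = 6434/13 = 494.9231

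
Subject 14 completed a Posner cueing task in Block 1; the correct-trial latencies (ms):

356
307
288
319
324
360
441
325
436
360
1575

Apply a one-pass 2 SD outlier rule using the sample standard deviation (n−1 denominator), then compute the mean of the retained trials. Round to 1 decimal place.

n = 11, ΣRT = 5091, M = 462.818
Σ(x−M)² = 1384485.64; s = √(1384485.64/10) = 372.087
Cutoffs: 462.818 ± 2·372.087 → [-281.4, 1207.0]
Outside: 1575 → excluded.
Retained (n=10): Σ = 3516, mean = 3516/10 = 351.600

351.6 ms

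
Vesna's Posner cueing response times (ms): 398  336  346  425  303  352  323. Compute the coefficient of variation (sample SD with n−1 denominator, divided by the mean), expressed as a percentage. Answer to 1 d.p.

12.0%

n = 7, Σ = 2483, M = 354.7143
Σ(x−M)² = 10927.429; s = √(10927.429/6) = 42.6760
CV = 42.6760 / 354.7143 = 0.12031 = 12.031%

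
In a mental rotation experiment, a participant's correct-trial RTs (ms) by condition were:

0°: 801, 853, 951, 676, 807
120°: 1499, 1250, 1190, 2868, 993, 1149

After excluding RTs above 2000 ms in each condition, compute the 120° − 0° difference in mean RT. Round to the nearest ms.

120°: exclude 2868
M(0°) = 4088/5 = 817.600
M(120°) = 6081/5 = 1216.200
Difference = 1216.200 − 817.600 = 398.600 ms

399 ms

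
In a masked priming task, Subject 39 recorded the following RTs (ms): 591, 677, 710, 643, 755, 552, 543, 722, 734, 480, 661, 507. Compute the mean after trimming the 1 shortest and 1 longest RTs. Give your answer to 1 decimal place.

634.0 ms

Sorted: 480, 507, 543, 552, 591, 643, 661, 677, 710, 722, 734, 755
Drop lowest 1 (480) and highest 1 (755)
Remaining (n=10): Σ = 6340, mean = 6340/10 = 634.000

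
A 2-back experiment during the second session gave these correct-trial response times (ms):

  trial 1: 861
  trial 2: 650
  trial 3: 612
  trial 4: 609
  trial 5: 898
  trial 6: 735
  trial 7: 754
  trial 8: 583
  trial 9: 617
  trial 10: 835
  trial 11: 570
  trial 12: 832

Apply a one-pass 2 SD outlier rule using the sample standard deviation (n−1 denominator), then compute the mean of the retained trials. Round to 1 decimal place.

713.0 ms

n = 12, ΣRT = 8556, M = 713.000
Σ(x−M)² = 158890.00; s = √(158890.00/11) = 120.185
Cutoffs: 713.000 ± 2·120.185 → [472.6, 953.4]
No RTs fall outside the cutoffs; all 12 retained. Mean = 8556/12 = 713.000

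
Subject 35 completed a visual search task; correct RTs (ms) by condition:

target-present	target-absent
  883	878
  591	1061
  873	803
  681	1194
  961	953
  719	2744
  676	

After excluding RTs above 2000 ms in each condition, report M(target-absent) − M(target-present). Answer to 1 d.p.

target-absent: exclude 2744
M(target-present) = 5384/7 = 769.143
M(target-absent) = 4889/5 = 977.800
Difference = 977.800 − 769.143 = 208.657 ms

208.7 ms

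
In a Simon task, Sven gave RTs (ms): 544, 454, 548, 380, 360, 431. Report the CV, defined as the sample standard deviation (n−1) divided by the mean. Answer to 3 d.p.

n = 6, Σ = 2717, M = 452.8333
Σ(x−M)² = 31768.833; s = √(31768.833/5) = 79.7105
CV = 79.7105 / 452.8333 = 0.17603

0.176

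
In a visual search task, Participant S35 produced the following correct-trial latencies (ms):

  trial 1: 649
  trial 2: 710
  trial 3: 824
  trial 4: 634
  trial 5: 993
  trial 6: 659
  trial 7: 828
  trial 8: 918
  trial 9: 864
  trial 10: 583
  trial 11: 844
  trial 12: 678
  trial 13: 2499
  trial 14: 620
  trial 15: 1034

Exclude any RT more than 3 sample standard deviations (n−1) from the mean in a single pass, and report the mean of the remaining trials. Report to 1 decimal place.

n = 15, ΣRT = 13337, M = 889.133
Σ(x−M)² = 3053461.73; s = √(3053461.73/14) = 467.016
Cutoffs: 889.133 ± 3·467.016 → [-511.9, 2290.2]
Outside: 2499 → excluded.
Retained (n=14): Σ = 10838, mean = 10838/14 = 774.143

774.1 ms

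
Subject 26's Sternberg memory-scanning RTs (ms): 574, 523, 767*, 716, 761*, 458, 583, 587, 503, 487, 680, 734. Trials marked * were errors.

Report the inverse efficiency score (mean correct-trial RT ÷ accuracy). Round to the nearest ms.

Correct trials (n=10): 574, 523, 716, 458, 583, 587, 503, 487, 680, 734
Mean correct RT = 5845/10 = 584.5000 ms
Proportion correct = 10/12
IES = 584.5000 / (10/12) = 701.400 ms

701 ms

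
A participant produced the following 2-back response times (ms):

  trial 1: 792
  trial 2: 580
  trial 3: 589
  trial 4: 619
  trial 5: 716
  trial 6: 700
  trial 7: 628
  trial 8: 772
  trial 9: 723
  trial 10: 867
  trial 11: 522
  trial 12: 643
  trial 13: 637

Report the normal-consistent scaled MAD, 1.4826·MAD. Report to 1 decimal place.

Sorted: 522, 580, 589, 619, 628, 637, 643, 700, 716, 723, 772, 792, 867 → median = 643
|x − 643| sorted: 0, 6, 15, 24, 54, 57, 63, 73, 80, 121, 129, 149, 224 → MAD = 63
Robust SD ≈ 1.4826 × 63 = 93.404

93.4 ms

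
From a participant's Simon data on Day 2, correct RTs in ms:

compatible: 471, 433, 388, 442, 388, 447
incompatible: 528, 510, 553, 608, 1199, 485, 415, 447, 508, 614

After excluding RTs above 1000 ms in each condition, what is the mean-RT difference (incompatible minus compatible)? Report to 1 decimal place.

90.5 ms

incompatible: exclude 1199
M(compatible) = 2569/6 = 428.167
M(incompatible) = 4668/9 = 518.667
Difference = 518.667 − 428.167 = 90.500 ms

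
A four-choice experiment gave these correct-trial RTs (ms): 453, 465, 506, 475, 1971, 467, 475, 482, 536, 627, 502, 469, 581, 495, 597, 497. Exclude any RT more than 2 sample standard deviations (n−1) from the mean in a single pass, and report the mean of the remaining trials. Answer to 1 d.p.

n = 16, ΣRT = 9598, M = 599.875
Σ(x−M)² = 2044767.75; s = √(2044767.75/15) = 369.212
Cutoffs: 599.875 ± 2·369.212 → [-138.5, 1338.3]
Outside: 1971 → excluded.
Retained (n=15): Σ = 7627, mean = 7627/15 = 508.467

508.5 ms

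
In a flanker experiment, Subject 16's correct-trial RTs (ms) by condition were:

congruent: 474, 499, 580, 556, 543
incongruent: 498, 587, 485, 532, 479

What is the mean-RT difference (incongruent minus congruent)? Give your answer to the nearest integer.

M(congruent) = 2652/5 = 530.400
M(incongruent) = 2581/5 = 516.200
Difference = 516.200 − 530.400 = -14.200 ms

-14 ms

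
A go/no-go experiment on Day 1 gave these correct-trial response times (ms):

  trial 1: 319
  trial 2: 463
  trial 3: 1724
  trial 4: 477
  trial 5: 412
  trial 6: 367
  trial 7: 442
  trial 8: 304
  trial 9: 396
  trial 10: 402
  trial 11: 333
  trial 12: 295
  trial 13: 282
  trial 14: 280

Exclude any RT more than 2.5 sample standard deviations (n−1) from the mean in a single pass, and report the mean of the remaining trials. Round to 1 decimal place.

367.1 ms

n = 14, ΣRT = 6496, M = 464.000
Σ(x−M)² = 1768162.00; s = √(1768162.00/13) = 368.799
Cutoffs: 464.000 ± 2.5·368.799 → [-458.0, 1386.0]
Outside: 1724 → excluded.
Retained (n=13): Σ = 4772, mean = 4772/13 = 367.077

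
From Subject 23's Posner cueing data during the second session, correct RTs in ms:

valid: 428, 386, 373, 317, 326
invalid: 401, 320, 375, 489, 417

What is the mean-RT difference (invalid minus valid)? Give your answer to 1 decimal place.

34.4 ms

M(valid) = 1830/5 = 366.000
M(invalid) = 2002/5 = 400.400
Difference = 400.400 − 366.000 = 34.400 ms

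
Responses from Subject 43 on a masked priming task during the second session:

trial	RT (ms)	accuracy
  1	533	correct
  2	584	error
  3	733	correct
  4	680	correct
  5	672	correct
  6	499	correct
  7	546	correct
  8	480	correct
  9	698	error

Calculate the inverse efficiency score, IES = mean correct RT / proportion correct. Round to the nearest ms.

Correct trials (n=7): 533, 733, 680, 672, 499, 546, 480
Mean correct RT = 4143/7 = 591.8571 ms
Proportion correct = 7/9
IES = 591.8571 / (7/9) = 760.959 ms

761 ms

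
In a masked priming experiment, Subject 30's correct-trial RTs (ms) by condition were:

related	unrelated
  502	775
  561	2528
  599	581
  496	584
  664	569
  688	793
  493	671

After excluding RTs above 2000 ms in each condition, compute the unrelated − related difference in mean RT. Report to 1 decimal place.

90.3 ms

unrelated: exclude 2528
M(related) = 4003/7 = 571.857
M(unrelated) = 3973/6 = 662.167
Difference = 662.167 − 571.857 = 90.310 ms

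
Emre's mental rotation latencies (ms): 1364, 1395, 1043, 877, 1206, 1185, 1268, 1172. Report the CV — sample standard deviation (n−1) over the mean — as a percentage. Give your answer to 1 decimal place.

n = 8, Σ = 9510, M = 1188.7500
Σ(x−M)² = 198555.500; s = √(198555.500/7) = 168.4193
CV = 168.4193 / 1188.7500 = 0.14168 = 14.168%

14.2%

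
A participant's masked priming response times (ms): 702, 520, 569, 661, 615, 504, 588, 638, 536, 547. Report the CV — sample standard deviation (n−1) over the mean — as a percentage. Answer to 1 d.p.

n = 10, Σ = 5880, M = 588.0000
Σ(x−M)² = 37980.000; s = √(37980.000/9) = 64.9615
CV = 64.9615 / 588.0000 = 0.11048 = 11.048%

11.0%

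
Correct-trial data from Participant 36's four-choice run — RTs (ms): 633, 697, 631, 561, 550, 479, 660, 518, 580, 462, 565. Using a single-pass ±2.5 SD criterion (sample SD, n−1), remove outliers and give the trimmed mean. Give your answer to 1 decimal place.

n = 11, ΣRT = 6336, M = 576.000
Σ(x−M)² = 54778.00; s = √(54778.00/10) = 74.012
Cutoffs: 576.000 ± 2.5·74.012 → [391.0, 761.0]
No RTs fall outside the cutoffs; all 11 retained. Mean = 6336/11 = 576.000

576.0 ms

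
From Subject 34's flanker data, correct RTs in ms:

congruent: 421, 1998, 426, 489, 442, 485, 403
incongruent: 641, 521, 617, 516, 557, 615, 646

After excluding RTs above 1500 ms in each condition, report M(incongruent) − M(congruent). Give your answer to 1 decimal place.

143.2 ms

congruent: exclude 1998
M(congruent) = 2666/6 = 444.333
M(incongruent) = 4113/7 = 587.571
Difference = 587.571 − 444.333 = 143.238 ms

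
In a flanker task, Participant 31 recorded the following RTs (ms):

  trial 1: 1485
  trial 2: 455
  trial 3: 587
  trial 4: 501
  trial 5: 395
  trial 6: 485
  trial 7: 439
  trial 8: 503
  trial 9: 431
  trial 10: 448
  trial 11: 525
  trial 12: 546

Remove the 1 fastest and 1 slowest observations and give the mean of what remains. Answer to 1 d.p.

492.0 ms

Sorted: 395, 431, 439, 448, 455, 485, 501, 503, 525, 546, 587, 1485
Drop lowest 1 (395) and highest 1 (1485)
Remaining (n=10): Σ = 4920, mean = 4920/10 = 492.000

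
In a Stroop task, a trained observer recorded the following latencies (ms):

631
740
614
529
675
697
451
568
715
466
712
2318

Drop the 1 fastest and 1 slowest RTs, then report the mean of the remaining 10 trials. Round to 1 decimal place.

Sorted: 451, 466, 529, 568, 614, 631, 675, 697, 712, 715, 740, 2318
Drop lowest 1 (451) and highest 1 (2318)
Remaining (n=10): Σ = 6347, mean = 6347/10 = 634.700

634.7 ms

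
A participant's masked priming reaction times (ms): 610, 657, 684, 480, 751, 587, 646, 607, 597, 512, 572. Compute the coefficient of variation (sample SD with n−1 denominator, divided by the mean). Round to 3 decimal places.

0.124

n = 11, Σ = 6703, M = 609.3636
Σ(x−M)² = 57512.545; s = √(57512.545/10) = 75.8370
CV = 75.8370 / 609.3636 = 0.12445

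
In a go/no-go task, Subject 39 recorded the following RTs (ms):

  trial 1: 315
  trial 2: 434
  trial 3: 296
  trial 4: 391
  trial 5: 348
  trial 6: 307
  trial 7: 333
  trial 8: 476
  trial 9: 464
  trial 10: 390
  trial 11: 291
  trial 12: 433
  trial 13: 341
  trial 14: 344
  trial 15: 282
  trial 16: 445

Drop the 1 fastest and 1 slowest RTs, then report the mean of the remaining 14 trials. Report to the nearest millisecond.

Sorted: 282, 291, 296, 307, 315, 333, 341, 344, 348, 390, 391, 433, 434, 445, 464, 476
Drop lowest 1 (282) and highest 1 (476)
Remaining (n=14): Σ = 5132, mean = 5132/14 = 366.571

367 ms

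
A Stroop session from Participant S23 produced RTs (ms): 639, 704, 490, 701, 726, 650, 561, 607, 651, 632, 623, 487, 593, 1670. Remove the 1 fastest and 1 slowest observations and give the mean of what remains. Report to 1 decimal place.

Sorted: 487, 490, 561, 593, 607, 623, 632, 639, 650, 651, 701, 704, 726, 1670
Drop lowest 1 (487) and highest 1 (1670)
Remaining (n=12): Σ = 7577, mean = 7577/12 = 631.417

631.4 ms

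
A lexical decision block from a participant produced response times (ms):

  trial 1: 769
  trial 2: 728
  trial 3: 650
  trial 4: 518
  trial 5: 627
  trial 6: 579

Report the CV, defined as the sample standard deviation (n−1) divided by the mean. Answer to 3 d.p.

0.144

n = 6, Σ = 3871, M = 645.1667
Σ(x−M)² = 43098.833; s = √(43098.833/5) = 92.8427
CV = 92.8427 / 645.1667 = 0.14390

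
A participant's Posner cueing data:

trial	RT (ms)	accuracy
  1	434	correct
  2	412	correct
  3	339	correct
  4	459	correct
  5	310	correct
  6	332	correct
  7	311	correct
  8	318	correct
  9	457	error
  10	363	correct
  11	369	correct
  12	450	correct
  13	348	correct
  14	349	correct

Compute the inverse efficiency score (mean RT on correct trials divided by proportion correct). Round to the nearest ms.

Correct trials (n=13): 434, 412, 339, 459, 310, 332, 311, 318, 363, 369, 450, 348, 349
Mean correct RT = 4794/13 = 368.7692 ms
Proportion correct = 13/14
IES = 368.7692 / (13/14) = 397.136 ms

397 ms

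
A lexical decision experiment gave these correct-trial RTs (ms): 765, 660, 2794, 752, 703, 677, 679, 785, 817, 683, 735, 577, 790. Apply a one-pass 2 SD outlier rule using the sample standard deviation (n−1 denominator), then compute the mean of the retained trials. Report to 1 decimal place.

718.6 ms

n = 13, ΣRT = 11417, M = 878.231
Σ(x−M)² = 4027040.31; s = √(4027040.31/12) = 579.298
Cutoffs: 878.231 ± 2·579.298 → [-280.4, 2036.8]
Outside: 2794 → excluded.
Retained (n=12): Σ = 8623, mean = 8623/12 = 718.583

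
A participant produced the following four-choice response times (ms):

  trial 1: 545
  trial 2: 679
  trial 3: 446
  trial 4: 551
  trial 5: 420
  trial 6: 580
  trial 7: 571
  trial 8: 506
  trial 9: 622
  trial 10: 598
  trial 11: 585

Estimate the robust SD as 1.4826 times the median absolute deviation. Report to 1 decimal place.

Sorted: 420, 446, 506, 545, 551, 571, 580, 585, 598, 622, 679 → median = 571
|x − 571| sorted: 0, 9, 14, 20, 26, 27, 51, 65, 108, 125, 151 → MAD = 27
Robust SD ≈ 1.4826 × 27 = 40.030

40.0 ms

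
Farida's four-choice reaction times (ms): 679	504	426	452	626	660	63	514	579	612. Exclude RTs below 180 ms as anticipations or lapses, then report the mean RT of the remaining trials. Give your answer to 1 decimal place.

561.3 ms

Excluded: 63
Retained (n=9): Σ = 5052
Mean = 5052/9 = 561.3333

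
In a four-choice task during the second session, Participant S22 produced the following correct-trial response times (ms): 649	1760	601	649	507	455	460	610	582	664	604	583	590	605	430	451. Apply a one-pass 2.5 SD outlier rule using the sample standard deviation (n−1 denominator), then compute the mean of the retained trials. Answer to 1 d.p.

n = 16, ΣRT = 10200, M = 637.500
Σ(x−M)² = 1433228.00; s = √(1433228.00/15) = 309.109
Cutoffs: 637.500 ± 2.5·309.109 → [-135.3, 1410.3]
Outside: 1760 → excluded.
Retained (n=15): Σ = 8440, mean = 8440/15 = 562.667

562.7 ms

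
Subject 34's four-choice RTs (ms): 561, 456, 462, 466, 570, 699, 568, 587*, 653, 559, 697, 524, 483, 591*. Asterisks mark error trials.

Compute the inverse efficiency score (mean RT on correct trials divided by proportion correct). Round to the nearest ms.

Correct trials (n=12): 561, 456, 462, 466, 570, 699, 568, 653, 559, 697, 524, 483
Mean correct RT = 6698/12 = 558.1667 ms
Proportion correct = 12/14
IES = 558.1667 / (12/14) = 651.194 ms

651 ms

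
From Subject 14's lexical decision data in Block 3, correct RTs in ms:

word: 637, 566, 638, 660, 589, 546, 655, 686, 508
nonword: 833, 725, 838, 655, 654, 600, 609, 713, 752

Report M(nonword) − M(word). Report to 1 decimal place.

99.3 ms

M(word) = 5485/9 = 609.444
M(nonword) = 6379/9 = 708.778
Difference = 708.778 − 609.444 = 99.333 ms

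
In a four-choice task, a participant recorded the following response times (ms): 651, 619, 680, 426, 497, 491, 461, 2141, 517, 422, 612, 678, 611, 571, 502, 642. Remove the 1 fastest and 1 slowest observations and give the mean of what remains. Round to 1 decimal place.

Sorted: 422, 426, 461, 491, 497, 502, 517, 571, 611, 612, 619, 642, 651, 678, 680, 2141
Drop lowest 1 (422) and highest 1 (2141)
Remaining (n=14): Σ = 7958, mean = 7958/14 = 568.429

568.4 ms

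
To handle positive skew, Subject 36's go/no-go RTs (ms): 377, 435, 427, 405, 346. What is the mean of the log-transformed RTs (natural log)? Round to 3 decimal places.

ln(RT): 5.9322, 6.0753, 6.0568, 6.0039, 5.8464
Σ ln(RT) = 29.9147
Mean = 29.9147/5 = 5.98294

5.983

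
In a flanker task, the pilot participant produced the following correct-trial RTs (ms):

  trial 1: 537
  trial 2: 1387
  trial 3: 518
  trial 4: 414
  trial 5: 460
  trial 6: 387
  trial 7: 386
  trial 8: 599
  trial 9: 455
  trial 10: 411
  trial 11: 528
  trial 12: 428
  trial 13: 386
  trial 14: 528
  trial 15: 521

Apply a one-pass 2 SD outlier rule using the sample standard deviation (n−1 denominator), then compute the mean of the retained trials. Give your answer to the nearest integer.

468 ms

n = 15, ΣRT = 7945, M = 529.667
Σ(x−M)² = 849957.33; s = √(849957.33/14) = 246.397
Cutoffs: 529.667 ± 2·246.397 → [36.9, 1022.5]
Outside: 1387 → excluded.
Retained (n=14): Σ = 6558, mean = 6558/14 = 468.429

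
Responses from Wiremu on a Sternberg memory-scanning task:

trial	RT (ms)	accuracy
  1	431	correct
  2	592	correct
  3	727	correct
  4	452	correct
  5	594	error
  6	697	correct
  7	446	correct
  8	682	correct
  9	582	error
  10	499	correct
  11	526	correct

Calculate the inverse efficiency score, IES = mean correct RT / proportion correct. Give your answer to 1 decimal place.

686.1 ms

Correct trials (n=9): 431, 592, 727, 452, 697, 446, 682, 499, 526
Mean correct RT = 5052/9 = 561.3333 ms
Proportion correct = 9/11
IES = 561.3333 / (9/11) = 686.074 ms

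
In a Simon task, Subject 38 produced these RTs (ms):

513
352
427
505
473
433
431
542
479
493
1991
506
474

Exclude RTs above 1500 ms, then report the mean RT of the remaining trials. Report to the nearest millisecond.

469 ms

Excluded: 1991
Retained (n=12): Σ = 5628
Mean = 5628/12 = 469.0000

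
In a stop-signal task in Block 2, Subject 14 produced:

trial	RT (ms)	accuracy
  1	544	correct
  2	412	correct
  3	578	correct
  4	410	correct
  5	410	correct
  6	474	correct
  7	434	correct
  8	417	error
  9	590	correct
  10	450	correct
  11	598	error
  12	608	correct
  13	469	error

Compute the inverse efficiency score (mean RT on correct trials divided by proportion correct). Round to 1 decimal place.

638.3 ms

Correct trials (n=10): 544, 412, 578, 410, 410, 474, 434, 590, 450, 608
Mean correct RT = 4910/10 = 491.0000 ms
Proportion correct = 10/13
IES = 491.0000 / (10/13) = 638.300 ms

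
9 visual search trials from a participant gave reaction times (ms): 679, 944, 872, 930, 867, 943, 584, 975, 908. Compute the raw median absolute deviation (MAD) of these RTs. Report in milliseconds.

Sorted: 584, 679, 867, 872, 908, 930, 943, 944, 975 → median = 908
|x − 908|: 229, 36, 36, 22, 41, 35, 324, 67, 0
Sorted deviations: 0, 22, 35, 36, 36, 41, 67, 229, 324 → MAD = 36

36 ms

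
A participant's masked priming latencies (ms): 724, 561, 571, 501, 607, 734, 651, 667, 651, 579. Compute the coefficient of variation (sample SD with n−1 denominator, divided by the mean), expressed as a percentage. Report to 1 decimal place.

n = 10, Σ = 6246, M = 624.6000
Σ(x−M)² = 49624.400; s = √(49624.400/9) = 74.2551
CV = 74.2551 / 624.6000 = 0.11888 = 11.888%

11.9%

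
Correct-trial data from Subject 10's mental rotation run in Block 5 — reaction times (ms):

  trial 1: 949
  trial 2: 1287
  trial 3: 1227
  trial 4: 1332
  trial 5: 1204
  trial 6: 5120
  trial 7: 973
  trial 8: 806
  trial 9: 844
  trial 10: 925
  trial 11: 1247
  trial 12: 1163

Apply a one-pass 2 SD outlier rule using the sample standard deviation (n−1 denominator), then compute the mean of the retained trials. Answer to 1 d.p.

n = 12, ΣRT = 17077, M = 1423.083
Σ(x−M)² = 15270648.92; s = √(15270648.92/11) = 1178.236
Cutoffs: 1423.083 ± 2·1178.236 → [-933.4, 3779.6]
Outside: 5120 → excluded.
Retained (n=11): Σ = 11957, mean = 11957/11 = 1087.000

1087.0 ms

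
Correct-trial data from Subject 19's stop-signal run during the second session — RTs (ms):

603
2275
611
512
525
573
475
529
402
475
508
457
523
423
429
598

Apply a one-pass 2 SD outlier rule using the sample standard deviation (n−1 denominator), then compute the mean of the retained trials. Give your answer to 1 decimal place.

509.5 ms

n = 16, ΣRT = 9918, M = 619.875
Σ(x−M)² = 2984443.75; s = √(2984443.75/15) = 446.053
Cutoffs: 619.875 ± 2·446.053 → [-272.2, 1512.0]
Outside: 2275 → excluded.
Retained (n=15): Σ = 7643, mean = 7643/15 = 509.533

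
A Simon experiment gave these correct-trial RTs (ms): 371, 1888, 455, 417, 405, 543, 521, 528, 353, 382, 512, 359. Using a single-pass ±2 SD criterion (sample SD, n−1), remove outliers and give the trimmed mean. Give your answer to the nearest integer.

n = 12, ΣRT = 6734, M = 561.167
Σ(x−M)² = 1974859.67; s = √(1974859.67/11) = 423.713
Cutoffs: 561.167 ± 2·423.713 → [-286.3, 1408.6]
Outside: 1888 → excluded.
Retained (n=11): Σ = 4846, mean = 4846/11 = 440.545

441 ms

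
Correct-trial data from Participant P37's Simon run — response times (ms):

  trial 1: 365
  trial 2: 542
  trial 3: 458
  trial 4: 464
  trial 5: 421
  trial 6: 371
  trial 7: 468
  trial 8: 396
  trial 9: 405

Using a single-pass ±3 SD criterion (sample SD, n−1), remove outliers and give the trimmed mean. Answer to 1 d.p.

n = 9, ΣRT = 3890, M = 432.222
Σ(x−M)² = 25451.56; s = √(25451.56/8) = 56.404
Cutoffs: 432.222 ± 3·56.404 → [263.0, 601.4]
No RTs fall outside the cutoffs; all 9 retained. Mean = 3890/9 = 432.222

432.2 ms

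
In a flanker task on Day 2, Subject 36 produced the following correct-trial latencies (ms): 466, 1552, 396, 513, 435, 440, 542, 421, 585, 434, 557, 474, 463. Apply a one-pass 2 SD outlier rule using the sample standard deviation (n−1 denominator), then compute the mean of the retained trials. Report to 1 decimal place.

n = 13, ΣRT = 7278, M = 559.846
Σ(x−M)² = 1104989.69; s = √(1104989.69/12) = 303.451
Cutoffs: 559.846 ± 2·303.451 → [-47.1, 1166.7]
Outside: 1552 → excluded.
Retained (n=12): Σ = 5726, mean = 5726/12 = 477.167

477.2 ms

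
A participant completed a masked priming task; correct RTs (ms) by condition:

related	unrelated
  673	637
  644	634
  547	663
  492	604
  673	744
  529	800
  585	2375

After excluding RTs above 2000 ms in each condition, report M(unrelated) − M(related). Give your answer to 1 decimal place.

88.5 ms

unrelated: exclude 2375
M(related) = 4143/7 = 591.857
M(unrelated) = 4082/6 = 680.333
Difference = 680.333 − 591.857 = 88.476 ms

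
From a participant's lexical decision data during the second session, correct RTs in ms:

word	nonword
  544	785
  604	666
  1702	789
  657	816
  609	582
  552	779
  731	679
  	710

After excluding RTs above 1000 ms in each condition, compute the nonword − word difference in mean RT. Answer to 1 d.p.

109.6 ms

word: exclude 1702
M(word) = 3697/6 = 616.167
M(nonword) = 5806/8 = 725.750
Difference = 725.750 − 616.167 = 109.583 ms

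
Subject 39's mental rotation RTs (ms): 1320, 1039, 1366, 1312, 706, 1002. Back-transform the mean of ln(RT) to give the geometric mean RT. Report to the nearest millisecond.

ln(RT): 7.1854, 6.9460, 7.2196, 7.1793, 6.5596, 6.9098
Mean ln(RT) = 41.9997/6 = 6.99995
Geometric mean = exp(6.99995) = 1096.58 ms

1097 ms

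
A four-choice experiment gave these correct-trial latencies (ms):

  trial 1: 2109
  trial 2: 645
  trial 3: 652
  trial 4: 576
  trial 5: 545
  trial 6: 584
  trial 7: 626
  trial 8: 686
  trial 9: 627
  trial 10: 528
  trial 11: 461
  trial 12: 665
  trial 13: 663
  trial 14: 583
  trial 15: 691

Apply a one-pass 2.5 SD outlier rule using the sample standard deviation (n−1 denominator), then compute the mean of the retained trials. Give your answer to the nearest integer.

n = 15, ΣRT = 10641, M = 709.400
Σ(x−M)² = 2156211.60; s = √(2156211.60/14) = 392.448
Cutoffs: 709.400 ± 2.5·392.448 → [-271.7, 1690.5]
Outside: 2109 → excluded.
Retained (n=14): Σ = 8532, mean = 8532/14 = 609.429

609 ms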